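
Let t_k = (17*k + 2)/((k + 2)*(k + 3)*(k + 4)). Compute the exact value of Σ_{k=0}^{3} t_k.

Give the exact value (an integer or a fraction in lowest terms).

Σ = 20/21

r(k) = (k + 2)*(17*k + 19)/((k + 5)*(17*k + 2)) after simplifying.
Normal form (A,B,C) = (k + 2, k + 5, k + 2/17).
f must satisfy (k + 2)·f(k+1) − (k + 4)·f(k) = k + 2/17.
deg f ≤ 2 (via 1,1,1).
Solving with deg f ≤ 2: f(k) = k*(3*k - 2)/17.
So s_k = (B(k−1)f/C)·t_k = (k*(k + 4)*(3*k - 2)/(17*k + 2))·t_k = k*(3*k - 2)/((k + 2)*(k + 3)).
Check: Δs_k = (17*k + 2)/(k**3 + 9*k**2 + 26*k + 24). ✓
Σ_(k=0)^(3) t_k = s_(4) − s_(0) = 20/21 − (0) = 20/21.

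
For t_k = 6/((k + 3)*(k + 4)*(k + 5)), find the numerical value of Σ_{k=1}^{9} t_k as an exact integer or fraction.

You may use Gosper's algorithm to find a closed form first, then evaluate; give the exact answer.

Σ = 243/1820

Step 1: r(k) = (k + 3)/(k + 6).
A = k + 3, B = k + 6, C = 1.
f must satisfy (k + 3)·f(k+1) − (k + 5)·f(k) = 1.
deg f ≤ 2 (via 1,1,0).
Solve for f: f(k) = k*(k + 7)/24 (degree 2 ≤ 2).
Then R = B(k−1)f/C = k*(k + 5)*(k + 7)/24, so s_k = R(k)·t_k = k*(k + 7)/(4*(k + 3)*(k + 4)).
s_(k+1) − s_k = 6/(k**3 + 12*k**2 + 47*k + 60) = t_k.
Evaluate s at k=10 and k=1: 85/364 and 1/10; difference 243/1820.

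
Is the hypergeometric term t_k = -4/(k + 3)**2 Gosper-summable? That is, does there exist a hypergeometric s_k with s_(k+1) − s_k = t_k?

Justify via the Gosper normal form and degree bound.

No; the coefficient equations for f are inconsistent.

t_(k+1)/t_k = (k + 3)**2/(k + 4)**2.
Take A(k)=k**2 + 6*k + 9, B(k)=k**2 + 8*k + 16, C(k)=1.
Solve (k**2 + 6*k + 9)·f(k+1) − (k**2 + 6*k + 9)·f(k) = 1.
From deg A=2, deg B=2, deg C=0: d=0.
f = c0 ⇒ A·f(k+1) − B(k−1)·f(k) − C = -1. The system {-1 = 0} is inconsistent; no antidifference.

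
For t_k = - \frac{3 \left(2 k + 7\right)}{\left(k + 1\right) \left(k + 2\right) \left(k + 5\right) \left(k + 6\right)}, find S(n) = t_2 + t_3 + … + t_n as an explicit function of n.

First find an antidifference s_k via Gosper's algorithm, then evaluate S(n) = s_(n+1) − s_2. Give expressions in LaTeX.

S(n) = \frac{- n^{2} - 8 n + 9}{7 \left(n^{2} + 8 n + 12\right)}

Step 1: r(k) = (k + 1)*(k + 5)*(2*k + 9)/((k + 3)*(k + 7)*(2*k + 7)).
Take A(k)=k + 1, B(k)=k + 7, C(k)=k**3 + 21*k**2/2 + 73*k/2 + 42.
f must satisfy (k + 1)·f(k+1) − (k + 6)·f(k) = k**3 + 21*k**2/2 + 73*k/2 + 42.
Bound: deg f ≤ 5.
Solve for f: f(k) = k*(k + 2)*(k + 3)*(k + 4)*(k + 6)/10 (degree 5 ≤ 5).
Then R = B(k−1)f/C = k*(k + 2)*(k + 6)**2/(5*(2*k + 7)), so s_k = R(k)·t_k = 3*k*(-k - 6)/(5*(k**2 + 6*k + 5)).
s_(k+1) − s_k = 3*(-2*k - 7)/(k**4 + 14*k**3 + 65*k**2 + 112*k + 60) = t_k.
Evaluate: s_(n+1) = 3*(-n**2 - 8*n - 7)/(5*(n**2 + 8*n + 12)); subtract s_(2) = -16/35 ⇒ S(n) = (-n**2 - 8*n + 9)/(7*(n**2 + 8*n + 12)).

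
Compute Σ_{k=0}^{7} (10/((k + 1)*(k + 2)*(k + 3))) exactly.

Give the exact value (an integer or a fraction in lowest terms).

Σ = 22/9

Compute t_(k+1)/t_k: get (k + 1)/(k + 4).
A = k + 1, B = k + 4, C = 1.
Key eq: (k + 1)·f(k+1) = (k + 3)·f(k) + (1).
d = 2 from the (1,1,0) case.
Coefficient equations give f(k) = k*(k + 3)/4.
So s_k = (B(k−1)f/C)·t_k = (k*(k + 3)**2/4)·t_k = 5*k*(k + 3)/(2*(k + 1)*(k + 2)).
s_(k+1) − s_k = 10/(k**3 + 6*k**2 + 11*k + 6) = t_k.
Σ_(k=0)^(7) t_k = s_(8) − s_(0) = 22/9 − (0) = 22/9.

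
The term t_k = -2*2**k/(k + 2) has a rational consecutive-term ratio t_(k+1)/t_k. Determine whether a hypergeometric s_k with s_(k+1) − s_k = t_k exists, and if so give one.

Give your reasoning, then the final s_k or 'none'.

not Gosper-summable; s_k does not exist

The ratio is 2*(k + 2)/(k + 3).
So A=2*k + 4 and B=k + 3, with C=1.
f must satisfy (2*k + 4)·f(k+1) − (k + 2)·f(k) = 1.
d = -1 from the (1,1,0) case.
deg f ≤ -1 is impossible — no certificate.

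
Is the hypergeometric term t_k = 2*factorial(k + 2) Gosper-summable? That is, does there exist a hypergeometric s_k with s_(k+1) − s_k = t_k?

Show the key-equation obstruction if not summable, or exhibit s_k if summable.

No — t_k has no hypergeometric antidifference.

Ratio r(k) = k + 3.
Factor: A=k + 3; B=1; C=1.
Set up (k + 3)·f(k+1) − (1)·f(k) − (1) = 0.
deg f ≤ -1 (via 1,0,0).
deg f ≤ -1 is impossible — no certificate.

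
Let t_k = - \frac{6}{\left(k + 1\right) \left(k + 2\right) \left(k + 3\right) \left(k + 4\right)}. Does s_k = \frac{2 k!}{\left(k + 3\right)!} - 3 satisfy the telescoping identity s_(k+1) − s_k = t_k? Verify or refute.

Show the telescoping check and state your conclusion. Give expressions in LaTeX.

Valid: the claim telescopes to t_k.

s_(k+1) = 2*factorial(k + 1)/factorial(k + 4) - 3
s_(k+1) − s_k = -6/((k + 1)*(k + 2)*(k + 3)*(k + 4))
(s_(k+1) − s_k) − t_k = 0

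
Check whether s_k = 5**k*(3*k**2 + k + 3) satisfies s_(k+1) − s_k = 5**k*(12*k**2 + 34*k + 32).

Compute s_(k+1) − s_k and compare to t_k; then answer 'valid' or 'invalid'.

s_(k+1) = 5**(k + 1)*(k + 3*(k + 1)**2 + 4)
s_(k+1) − s_k = 5**k*(12*k**2 + 34*k + 32)
(s_(k+1) − s_k) − t_k = 0

valid; difference matches t_k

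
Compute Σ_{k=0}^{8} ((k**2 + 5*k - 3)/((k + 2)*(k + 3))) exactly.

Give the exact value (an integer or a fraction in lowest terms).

r(k) = (k + 2)*(5*k + (k + 1)**2 + 2)/((k + 4)*(k**2 + 5*k - 3)) after simplifying.
A = k + 2, B = k + 4, C = k**2 + 5*k - 3.
Solve (k + 2)·f(k+1) − (k + 3)·f(k) = k**2 + 5*k - 3.
From deg A=1, deg B=1, deg C=2: d=2.
Solve for f: f(k) = k*(2*k - 5)/2 (degree 2 ≤ 2).
Get s_k = R·t_k = k*(2*k - 5)/(2*(k + 2)) with R(k) = B(k−1)f(k)/C(k) = k*(k + 3)*(2*k - 5)/(2*(k**2 + 5*k - 3)).
Check: Δs_k = (k**2 + 5*k - 3)/(k**2 + 5*k + 6). ✓
Σ_(k=0)^(8) t_k = s_(9) − s_(0) = 117/22 − (0) = 117/22.

Σ = 117/22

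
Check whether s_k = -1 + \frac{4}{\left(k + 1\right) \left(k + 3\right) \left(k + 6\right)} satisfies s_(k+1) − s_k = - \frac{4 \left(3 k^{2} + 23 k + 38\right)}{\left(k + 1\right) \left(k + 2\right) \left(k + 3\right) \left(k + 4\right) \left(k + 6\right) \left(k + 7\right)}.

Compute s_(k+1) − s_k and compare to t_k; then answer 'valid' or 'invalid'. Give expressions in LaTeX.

valid; difference matches t_k

s_(k+1) = -1 + 4/((k + 2)*(k + 4)*(k + 7))
s_(k+1) − s_k = 4/((k + 2)*(k + 4)*(k + 7)) - 4/((k + 1)*(k + 3)*(k + 6))
(s_(k+1) − s_k) − t_k = 0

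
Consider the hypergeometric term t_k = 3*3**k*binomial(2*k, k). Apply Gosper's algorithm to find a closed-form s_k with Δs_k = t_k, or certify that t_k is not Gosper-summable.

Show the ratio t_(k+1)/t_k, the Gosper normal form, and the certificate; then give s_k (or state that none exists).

The ratio is 6*(2*k + 1)/(k + 1).
A = 12*k + 6, B = k + 1, C = 1.
Solve (12*k + 6)·f(k+1) − (k)·f(k) = 1.
Degrees (1,1,0) ⇒ d ≤ -1.
d = -1 < 0 ⇒ no nonzero polynomial f; not summable.

no hypergeometric antidifference exists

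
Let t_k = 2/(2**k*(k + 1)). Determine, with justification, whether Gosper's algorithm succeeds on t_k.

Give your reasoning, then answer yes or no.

No. Not Gosper-summable.

The ratio is (k + 1)/(2*(k + 2)).
Take A(k)=k/2 + 1/2, B(k)=k + 2, C(k)=1.
Set up (k/2 + 1/2)·f(k+1) − (k + 1)·f(k) − (1) = 0.
deg f ≤ -1 (via 1,1,0).
d = -1 < 0 ⇒ no nonzero polynomial f; not summable.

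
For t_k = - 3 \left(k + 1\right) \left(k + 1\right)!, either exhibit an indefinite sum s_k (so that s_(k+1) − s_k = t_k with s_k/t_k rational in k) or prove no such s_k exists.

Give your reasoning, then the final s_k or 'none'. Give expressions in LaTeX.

r(k) = (k + 2)**2/(k + 1) after simplifying.
Gosper form: A/B · C(k+1)/C(k) with A=k + 2, B=1, C=k + 1.
Need (k + 2)·f(k+1) − (1)·f(k) = k + 1.
Bound: deg f ≤ 0.
Coefficient equations give f(k) = 1.
Certificate R = B(k−1)f/C = 1/(k + 1) gives s_k = -3*factorial(k + 1).
Δs = -3*(k + 1)*factorial(k + 1), as required.

s_k = - 3 \left(k + 1\right)!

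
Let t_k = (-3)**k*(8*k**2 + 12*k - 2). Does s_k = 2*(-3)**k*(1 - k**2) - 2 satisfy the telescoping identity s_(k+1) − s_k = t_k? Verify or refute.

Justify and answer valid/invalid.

valid; difference matches t_k

s_(k+1) = 2*(-3)**(k + 1)*(1 - (k + 1)**2) - 2
s_(k+1) − s_k = (-3)**k*(8*k**2 + 12*k - 2)
(s_(k+1) − s_k) − t_k = 0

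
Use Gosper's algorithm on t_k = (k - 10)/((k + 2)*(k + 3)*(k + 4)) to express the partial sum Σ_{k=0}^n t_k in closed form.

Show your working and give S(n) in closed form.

S(n) = (-2*n**2 - 17*n - 15)/(3*(n**2 + 7*n + 12))

t_(k+1)/t_k = (k - 9)*(k + 2)/((k - 10)*(k + 5)).
So A=k + 2 and B=k + 5, with C=k - 10.
Set up (k + 2)·f(k+1) − (k + 4)·f(k) − (k - 10) = 0.
d = 2 from the (1,1,1) case.
Coefficient equations give f(k) = -k*(2*k + 13)/3.
So s_k = (B(k−1)f/C)·t_k = (-k*(k + 4)*(2*k + 13)/(3*(k - 10)))·t_k = k*(-2*k - 13)/(3*(k + 2)*(k + 3)).
Verify: (k - 10)/(k**3 + 9*k**2 + 26*k + 24) matches t_k.
s_(n+1) = (-2*n**2 - 17*n - 15)/(3*(n**2 + 7*n + 12)) and s_(0) = 0, so S(n) = (-2*n**2 - 17*n - 15)/(3*(n**2 + 7*n + 12)).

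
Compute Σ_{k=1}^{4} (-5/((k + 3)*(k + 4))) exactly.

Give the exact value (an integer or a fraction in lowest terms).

Ratio r(k) = (k + 3)/(k + 5).
A = k + 3, B = k + 5, C = 1.
f must satisfy (k + 3)·f(k+1) − (k + 4)·f(k) = 1.
deg f ≤ 1 (via 1,1,0).
A polynomial solution: f(k) = k/3.
Certificate R = B(k−1)f/C = k*(k + 4)/3 gives s_k = -5*k/(3*k + 9).
s_(k+1) − s_k = -5/(k**2 + 7*k + 12) = t_k.
Evaluate s at k=5 and k=1: -25/24 and -5/12; difference -5/8.

Σ = -5/8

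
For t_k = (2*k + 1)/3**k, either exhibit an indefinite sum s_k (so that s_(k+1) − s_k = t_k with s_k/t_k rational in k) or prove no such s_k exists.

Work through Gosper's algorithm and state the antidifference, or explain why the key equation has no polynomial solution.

Ratio r(k) = (2*k + 3)/(3*(2*k + 1)).
Normal form (A,B,C) = (1/3, 1, k + 1/2).
Solve (1/3)·f(k+1) − (1)·f(k) = k + 1/2.
Bound: deg f ≤ 1.
Solve for f: f(k) = -3*(k + 1)/2 (degree 1 ≤ 1).
Get s_k = R·t_k = 3**(1 - k)*(-k - 1) with R(k) = B(k−1)f(k)/C(k) = -3*(k + 1)/(2*k + 1).
s_(k+1) − s_k = (2*k + 1)/3**k = t_k.

s_k = 3**(1 - k)*(-k - 1)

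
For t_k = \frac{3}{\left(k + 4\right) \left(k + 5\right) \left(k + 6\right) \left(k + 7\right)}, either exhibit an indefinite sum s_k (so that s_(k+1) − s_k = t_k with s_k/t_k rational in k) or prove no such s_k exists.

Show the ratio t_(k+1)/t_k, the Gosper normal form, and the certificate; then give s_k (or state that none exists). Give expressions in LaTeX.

Step 1: r(k) = (k + 4)/(k + 8).
A = k + 4, B = k + 8, C = 1.
Key eq: (k + 4)·f(k+1) = (k + 7)·f(k) + (1).
deg f ≤ 3 (via 1,1,0).
Coefficient equations give f(k) = k*(k**2 + 15*k + 74)/360.
Certificate R = B(k−1)f/C = k*(k + 7)*(k**2 + 15*k + 74)/360 gives s_k = k*(k**2 + 15*k + 74)/(120*(k + 4)*(k + 5)*(k + 6)).
Check: Δs_k = 3/(k**4 + 22*k**3 + 179*k**2 + 638*k + 840). ✓

s_k = \frac{k \left(k^{2} + 15 k + 74\right)}{120 \left(k + 4\right) \left(k + 5\right) \left(k + 6\right)}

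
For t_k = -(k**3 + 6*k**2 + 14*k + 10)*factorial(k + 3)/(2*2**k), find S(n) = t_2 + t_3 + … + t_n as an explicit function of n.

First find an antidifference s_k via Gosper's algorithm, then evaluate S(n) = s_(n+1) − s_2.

S(n) = 210 - n**2*factorial(n + 4)/(2*2**n) - 2*n*factorial(n + 4)/2**n - factorial(n + 4)/2**n

Ratio r(k) = (k**4 + 13*k**3 + 65*k**2 + 147*k + 124)/(2*(k**3 + 6*k**2 + 14*k + 10)).
Factor: A=k/2 + 2; B=1; C=k**3 + 6*k**2 + 14*k + 10.
Need (k/2 + 2)·f(k+1) − (1)·f(k) = k**3 + 6*k**2 + 14*k + 10.
deg f ≤ 2 (via 1,0,3).
Solving with deg f ≤ 2: f(k) = 2*(k**2 + 2*k - 1).
Certificate R = B(k−1)f/C = 2*(k**2 + 2*k - 1)/(k**3 + 6*k**2 + 14*k + 10) gives s_k = -(k**2 + 2*k - 1)*factorial(k + 3)/2**k.
Δs = -(k**3 + 6*k**2 + 14*k + 10)*factorial(k + 3)/(2*2**k), as required.
s_(n+1) = -2**(-n - 1)*(n**2 + 4*n + 2)*factorial(n + 4) and s_(2) = -210, so S(n) = 210 - n**2*factorial(n + 4)/(2*2**n) - 2*n*factorial(n + 4)/2**n - factorial(n + 4)/2**n.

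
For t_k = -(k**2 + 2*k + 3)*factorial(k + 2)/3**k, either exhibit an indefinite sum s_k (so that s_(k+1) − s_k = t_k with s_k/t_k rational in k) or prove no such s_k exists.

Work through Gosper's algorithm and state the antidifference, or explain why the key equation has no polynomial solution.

s_k = -3**(1 - k)*(k + 1)*factorial(k + 2)

Step 1: r(k) = (k + 3)*(2*k + (k + 1)**2 + 5)/(3*(k**2 + 2*k + 3)).
Normal form (A,B,C) = (k/3 + 1, 1, k**2 + 2*k + 3).
f must satisfy (k/3 + 1)·f(k+1) − (1)·f(k) = k**2 + 2*k + 3.
d = 1 from the (1,0,2) case.
A polynomial solution: f(k) = 3*(k + 1).
Certificate R = B(k−1)f/C = 3*(k + 1)/(k**2 + 2*k + 3) gives s_k = -3**(1 - k)*(k + 1)*factorial(k + 2).
s_(k+1) − s_k = -(k**2 + 2*k + 3)*factorial(k + 2)/3**k = t_k.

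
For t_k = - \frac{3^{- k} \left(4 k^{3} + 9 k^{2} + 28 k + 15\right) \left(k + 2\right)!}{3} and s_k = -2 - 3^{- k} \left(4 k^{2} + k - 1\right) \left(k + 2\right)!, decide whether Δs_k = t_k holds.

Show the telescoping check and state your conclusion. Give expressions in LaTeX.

valid; difference matches t_k

s_(k+1) = -3**(-k - 1)*(k + 4*(k + 1)**2)*factorial(k + 3) - 2
s_(k+1) − s_k = -(4*k**3 + 9*k**2 + 28*k + 15)*factorial(k + 2)/(3*3**k)
(s_(k+1) − s_k) − t_k = 0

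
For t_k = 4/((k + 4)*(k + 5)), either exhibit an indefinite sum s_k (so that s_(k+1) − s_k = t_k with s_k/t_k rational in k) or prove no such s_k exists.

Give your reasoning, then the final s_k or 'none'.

The ratio is (k + 4)/(k + 6).
Factor: A=k + 4; B=k + 6; C=1.
f must satisfy (k + 4)·f(k+1) − (k + 5)·f(k) = 1.
deg f ≤ 1 (via 1,1,0).
A polynomial solution: f(k) = k/4.
So s_k = (B(k−1)f/C)·t_k = (k*(k + 5)/4)·t_k = k/(k + 4).
Verify: 4/(k**2 + 9*k + 20) matches t_k.

s_k = k/(k + 4)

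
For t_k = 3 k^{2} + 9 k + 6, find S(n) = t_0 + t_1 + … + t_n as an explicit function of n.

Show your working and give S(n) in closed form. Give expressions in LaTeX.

S(n) = n^{3} + 6 n^{2} + 11 n + 6

Ratio r(k) = (k + 3)/(k + 1).
Factor: A=1; B=1; C=k**2 + 3*k + 2.
Set up (1)·f(k+1) − (1)·f(k) − (k**2 + 3*k + 2) = 0.
Bound: deg f ≤ 3.
Coefficient equations give f(k) = k*(k + 1)*(k + 2)/3.
Certificate R = B(k−1)f/C = k/3 gives s_k = k*(k**2 + 3*k + 2).
Δs = 3*k**2 + 9*k + 6, as required.
Telescope: S(n) = s_(n+1) − s_(0) = n**3 + 6*n**2 + 11*n + 6 − (0) = n**3 + 6*n**2 + 11*n + 6.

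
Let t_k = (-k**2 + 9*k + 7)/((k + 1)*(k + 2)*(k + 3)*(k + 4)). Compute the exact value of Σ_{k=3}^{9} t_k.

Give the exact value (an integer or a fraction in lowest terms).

Σ = 1099/17160

t_(k+1)/t_k = (k + 1)*(9*k - (k + 1)**2 + 16)/((k + 5)*(-k**2 + 9*k + 7)).
Take A(k)=k + 1, B(k)=k + 5, C(k)=k**2 - 9*k - 7.
Key eq: (k + 1)·f(k+1) = (k + 4)·f(k) + (k**2 - 9*k - 7).
d = 3 from the (1,1,2) case.
Solving with deg f ≤ 3: f(k) = -k*(k**2 + 8*k + 5)/2.
Then R = B(k−1)f/C = -k*(k + 4)*(k**2 + 8*k + 5)/(2*(k**2 - 9*k - 7)), so s_k = R(k)·t_k = k*(k**2 + 8*k + 5)/(2*(k + 1)*(k + 2)*(k + 3)).
Verify: (-k**2 + 9*k + 7)/(k**4 + 10*k**3 + 35*k**2 + 50*k + 24) matches t_k.
Σ_(k=3)^(9) t_k = s_(10) − s_(3) = 925/1716 − (19/40) = 1099/17160.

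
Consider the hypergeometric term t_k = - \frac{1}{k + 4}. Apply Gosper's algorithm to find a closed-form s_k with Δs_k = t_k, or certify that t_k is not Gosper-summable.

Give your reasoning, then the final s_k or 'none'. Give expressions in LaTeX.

none — t_k is not Gosper-summable

Compute t_(k+1)/t_k: get (k + 4)/(k + 5).
So A=k + 4 and B=k + 5, with C=1.
Key eq: (k + 4)·f(k+1) = (k + 4)·f(k) + (1).
deg f ≤ 0 (via 1,1,0).
f = c0 ⇒ A·f(k+1) − B(k−1)·f(k) − C = -1. The system {-1 = 0} is inconsistent; no antidifference.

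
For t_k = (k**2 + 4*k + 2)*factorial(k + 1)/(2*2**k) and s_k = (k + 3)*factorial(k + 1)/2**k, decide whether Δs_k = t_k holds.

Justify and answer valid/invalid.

Valid — Δs_k = t_k.

s_(k+1) = (k + 4)*factorial(k + 2)/(2*2**k)
s_(k+1) − s_k = (k**2 + 4*k + 2)*factorial(k + 1)/(2*2**k)
(s_(k+1) − s_k) − t_k = 0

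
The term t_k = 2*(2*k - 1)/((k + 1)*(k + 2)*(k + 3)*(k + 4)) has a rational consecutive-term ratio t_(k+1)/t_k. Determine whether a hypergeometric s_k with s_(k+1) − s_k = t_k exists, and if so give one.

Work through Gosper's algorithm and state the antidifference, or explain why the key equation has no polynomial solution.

Step 1: r(k) = (k + 1)*(2*k + 1)/((k + 5)*(2*k - 1)).
Gosper form: A/B · C(k+1)/C(k) with A=k + 1, B=k + 5, C=k - 1/2.
Need (k + 1)·f(k+1) − (k + 4)·f(k) = k - 1/2.
deg f ≤ 3 (via 1,1,1).
Coefficient equations give f(k) = -k/2.
R(k) = B(k−1)·f(k)/C(k) = -k*(k + 4)/(2*k - 1); s_k = R·t_k = -2*k/((k + 1)*(k + 2)*(k + 3)).
s_(k+1) − s_k = 2*(2*k - 1)/(k**4 + 10*k**3 + 35*k**2 + 50*k + 24) = t_k.

s_k = -2*k/((k + 1)*(k + 2)*(k + 3))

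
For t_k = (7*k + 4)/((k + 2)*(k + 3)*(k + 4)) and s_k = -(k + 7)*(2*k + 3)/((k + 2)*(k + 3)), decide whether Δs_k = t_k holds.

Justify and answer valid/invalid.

s_(k+1) = -(k + 8)*(2*k + 5)/((k + 3)*(k + 4))
s_(k+1) − s_k = (7*k + 4)/(k**3 + 9*k**2 + 26*k + 24)
(s_(k+1) − s_k) − t_k = 0

valid (s_(k+1) − s_k reduces to t_k)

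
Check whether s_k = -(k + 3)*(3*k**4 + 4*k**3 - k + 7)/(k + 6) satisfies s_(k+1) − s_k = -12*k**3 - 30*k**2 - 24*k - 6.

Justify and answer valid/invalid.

Invalid: residual 3*(9*k**4 + 98*k**3 + 204*k**2 + 151*k + 29)/(k**2 + 13*k + 42) ≠ 0.

s_(k+1) = -(k + 4)*(-k + 3*(k + 1)**4 + 4*(k + 1)**3 + 6)/(k + 7)
s_(k+1) − s_k = 3*(-4*k**5 - 53*k**4 - 208*k**3 - 322*k**2 - 211*k - 55)/(k**2 + 13*k + 42)
(s_(k+1) − s_k) − t_k = 3*(9*k**4 + 98*k**3 + 204*k**2 + 151*k + 29)/(k**2 + 13*k + 42)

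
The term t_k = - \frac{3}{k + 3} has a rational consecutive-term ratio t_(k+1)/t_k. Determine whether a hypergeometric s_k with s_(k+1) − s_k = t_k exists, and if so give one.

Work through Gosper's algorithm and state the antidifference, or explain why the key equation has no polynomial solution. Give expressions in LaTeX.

not Gosper-summable; s_k does not exist

t_(k+1)/t_k = (k + 3)/(k + 4).
Normal form (A,B,C) = (k + 3, k + 4, 1).
Set up (k + 3)·f(k+1) − (k + 3)·f(k) − (1) = 0.
deg f ≤ 0 (via 1,1,0).
f = c0 ⇒ A·f(k+1) − B(k−1)·f(k) − C = -1. The system {-1 = 0} is inconsistent; no antidifference.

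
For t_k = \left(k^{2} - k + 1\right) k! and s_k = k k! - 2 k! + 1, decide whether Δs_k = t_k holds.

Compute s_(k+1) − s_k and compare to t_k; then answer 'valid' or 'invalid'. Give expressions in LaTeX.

Valid — Δs_k = t_k.

s_(k+1) = k**2*factorial(k) - factorial(k) + 1
s_(k+1) − s_k = (k**2 - k + 1)*factorial(k)
(s_(k+1) − s_k) − t_k = 0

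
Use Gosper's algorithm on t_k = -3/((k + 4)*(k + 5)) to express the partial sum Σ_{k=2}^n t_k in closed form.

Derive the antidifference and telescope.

S(n) = (1 - n)/(2*(n + 5))

Ratio r(k) = (k + 4)/(k + 6).
A = k + 4, B = k + 6, C = 1.
Solve (k + 4)·f(k+1) − (k + 5)·f(k) = 1.
Degrees (1,1,0) ⇒ d ≤ 1.
A polynomial solution: f(k) = k/4.
R(k) = B(k−1)·f(k)/C(k) = k*(k + 5)/4; s_k = R·t_k = -3*k/(4*k + 16).
s_(k+1) − s_k = -3/(k**2 + 9*k + 20) = t_k.
Telescope: S(n) = s_(n+1) − s_(2) = 3*(-n - 1)/(4*(n + 5)) − (-1/4) = (1 - n)/(2*(n + 5)).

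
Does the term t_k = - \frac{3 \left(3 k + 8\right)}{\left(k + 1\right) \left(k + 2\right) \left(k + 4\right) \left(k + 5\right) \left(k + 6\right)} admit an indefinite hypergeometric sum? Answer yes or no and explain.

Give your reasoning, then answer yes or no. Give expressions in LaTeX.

The ratio is (k + 1)*(k + 4)*(3*k + 11)/((k + 3)*(k + 7)*(3*k + 8)).
Gosper form: A/B · C(k+1)/C(k) with A=k + 1, B=k + 7, C=k**2 + 17*k/3 + 8.
Need (k + 1)·f(k+1) − (k + 6)·f(k) = k**2 + 17*k/3 + 8.
d = 5 from the (1,1,2) case.
Solve for f: f(k) = k*(k + 2)*(k + 3)*(k**2 + 10*k + 29)/60 (degree 5 ≤ 5).
Get s_k = R·t_k = 3*k*(-k**2 - 10*k - 29)/(20*(k**3 + 10*k**2 + 29*k + 20)) with R(k) = B(k−1)f(k)/C(k) = k*(k + 2)*(k + 6)*(k**2 + 10*k + 29)/(20*(3*k + 8)).
s_(k+1) − s_k = 3*(-3*k - 8)/(k**5 + 18*k**4 + 121*k**3 + 372*k**2 + 508*k + 240) = t_k.

Yes. s_k = \frac{3 k \left(- k^{2} - 10 k - 29\right)}{20 \left(k^{3} + 10 k^{2} + 29 k + 20\right)}.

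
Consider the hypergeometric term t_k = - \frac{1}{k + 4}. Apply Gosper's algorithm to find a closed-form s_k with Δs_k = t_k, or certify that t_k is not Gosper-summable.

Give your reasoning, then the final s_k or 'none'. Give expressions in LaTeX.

not Gosper-summable; s_k does not exist

Ratio r(k) = (k + 4)/(k + 5).
Take A(k)=k + 4, B(k)=k + 5, C(k)=1.
Solve (k + 4)·f(k+1) − (k + 4)·f(k) = 1.
deg f ≤ 0 (via 1,1,0).
Write f(k) = c0. Then LHS − RHS = -1, requiring -1 = 0: contradictory. No certificate.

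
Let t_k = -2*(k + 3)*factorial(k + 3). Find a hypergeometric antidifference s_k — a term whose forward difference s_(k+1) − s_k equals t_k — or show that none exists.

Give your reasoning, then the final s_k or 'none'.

s_k = -2*factorial(k + 3)

Ratio r(k) = (k + 4)**2/(k + 3).
Gosper form: A/B · C(k+1)/C(k) with A=k + 4, B=1, C=k + 3.
Solve (k + 4)·f(k+1) − (1)·f(k) = k + 3.
Degrees (1,0,1) ⇒ d ≤ 0.
A polynomial solution: f(k) = 1.
So s_k = (B(k−1)f/C)·t_k = (1/(k + 3))·t_k = -2*factorial(k + 3).
s_(k+1) − s_k = -2*(k + 3)*factorial(k + 3) = t_k.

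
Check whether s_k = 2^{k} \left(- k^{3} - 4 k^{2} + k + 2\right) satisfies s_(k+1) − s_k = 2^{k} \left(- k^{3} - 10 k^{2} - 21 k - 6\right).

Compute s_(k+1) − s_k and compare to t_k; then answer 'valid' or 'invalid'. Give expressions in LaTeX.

Valid — Δs_k = t_k.

s_(k+1) = 2**(k + 1)*(k - (k + 1)**3 - 4*(k + 1)**2 + 3)
s_(k+1) − s_k = 2**k*(-k**3 - 10*k**2 - 21*k - 6)
(s_(k+1) − s_k) − t_k = 0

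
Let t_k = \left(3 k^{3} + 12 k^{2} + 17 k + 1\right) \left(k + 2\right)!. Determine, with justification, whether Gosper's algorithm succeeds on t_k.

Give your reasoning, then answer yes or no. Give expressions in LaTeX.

r(k) = (3*k**4 + 30*k**3 + 113*k**2 + 183*k + 99)/(3*k**3 + 12*k**2 + 17*k + 1) after simplifying.
So A=k + 3 and B=1, with C=k**3 + 4*k**2 + 17*k/3 + 1/3.
Set up (k + 3)·f(k+1) − (1)·f(k) − (k**3 + 4*k**2 + 17*k/3 + 1/3) = 0.
Bound: deg f ≤ 2.
A polynomial solution: f(k) = (3*k**2 - 4)/3.
Certificate R = B(k−1)f/C = (3*k**2 - 4)/(3*k**3 + 12*k**2 + 17*k + 1) gives s_k = (3*k**2 - 4)*factorial(k + 2).
Verify: (3*k**3 + 12*k**2 + 17*k + 1)*factorial(k + 2) matches t_k.

Yes. s_k = \left(3 k^{2} - 4\right) \left(k + 2\right)!.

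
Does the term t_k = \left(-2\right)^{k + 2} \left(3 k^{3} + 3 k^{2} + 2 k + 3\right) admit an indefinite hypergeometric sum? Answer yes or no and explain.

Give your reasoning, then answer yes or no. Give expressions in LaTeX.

Compute t_(k+1)/t_k: get 2*(-3*k**3 - 12*k**2 - 17*k - 11)/(3*k**3 + 3*k**2 + 2*k + 3).
A = -2, B = 1, C = k**3 + k**2 + 2*k/3 + 1.
Need (-2)·f(k+1) − (1)·f(k) = k**3 + k**2 + 2*k/3 + 1.
d = 3 from the (0,0,3) case.
A polynomial solution: f(k) = -(k**3 - k**2 + 1)/3.
So s_k = (B(k−1)f/C)·t_k = (-(k**3 - k**2 + 1)/(3*k**3 + 3*k**2 + 2*k + 3))·t_k = (-2)**(k + 2)*(-k**3 + k**2 - 1).
Check: Δs_k = (-2)**(k + 2)*(3*k**3 + 3*k**2 + 2*k + 3). ✓

Yes. s_k = \left(-2\right)^{k + 2} \left(- k^{3} + k^{2} - 1\right).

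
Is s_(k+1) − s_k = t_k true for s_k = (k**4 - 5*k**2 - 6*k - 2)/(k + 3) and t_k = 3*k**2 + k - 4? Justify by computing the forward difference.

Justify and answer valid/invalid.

Invalid: residual 2*(-2*k**3 - 11*k**2 - 3*k + 10)/(k**2 + 7*k + 12) ≠ 0.

s_(k+1) = (-6*k + (k + 1)**4 - 5*(k + 1)**2 - 8)/(k + 4)
s_(k+1) − s_k = (3*k**4 + 18*k**3 + 17*k**2 - 22*k - 28)/(k**2 + 7*k + 12)
(s_(k+1) − s_k) − t_k = 2*(-2*k**3 - 11*k**2 - 3*k + 10)/(k**2 + 7*k + 12)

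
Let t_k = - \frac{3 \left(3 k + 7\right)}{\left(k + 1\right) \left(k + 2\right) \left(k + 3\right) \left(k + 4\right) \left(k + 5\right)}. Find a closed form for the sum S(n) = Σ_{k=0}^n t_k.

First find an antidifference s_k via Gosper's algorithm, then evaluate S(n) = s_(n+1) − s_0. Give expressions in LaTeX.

S(n) = \frac{- n^{3} - 11 n^{2} - 38 n - 28}{4 \left(n^{3} + 11 n^{2} + 38 n + 40\right)}

Step 1: r(k) = (k + 1)*(3*k + 10)/((k + 6)*(3*k + 7)).
Factor: A=k + 1; B=k + 6; C=k + 7/3.
Set up (k + 1)·f(k+1) − (k + 5)·f(k) − (k + 7/3) = 0.
d = 4 from the (1,1,1) case.
A polynomial solution: f(k) = k*(k + 2)*(k**2 + 8*k + 19)/36.
So s_k = (B(k−1)f/C)·t_k = (k*(k + 2)*(k + 5)*(k**2 + 8*k + 19)/(12*(3*k + 7)))·t_k = k*(-k**2 - 8*k - 19)/(4*(k**3 + 8*k**2 + 19*k + 12)).
Δs = 3*(-3*k - 7)/(k**5 + 15*k**4 + 85*k**3 + 225*k**2 + 274*k + 120), as required.
Telescope: S(n) = s_(n+1) − s_(0) = (-n**3 - 11*n**2 - 38*n - 28)/(4*(n**3 + 11*n**2 + 38*n + 40)) − (0) = (-n**3 - 11*n**2 - 38*n - 28)/(4*(n**3 + 11*n**2 + 38*n + 40)).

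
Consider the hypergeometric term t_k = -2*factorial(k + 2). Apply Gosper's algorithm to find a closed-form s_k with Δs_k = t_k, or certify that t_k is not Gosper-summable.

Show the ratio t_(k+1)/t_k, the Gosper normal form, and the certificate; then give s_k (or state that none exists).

no hypergeometric antidifference exists

r(k) = k + 3 after simplifying.
So A=k + 3 and B=1, with C=1.
f must satisfy (k + 3)·f(k+1) − (1)·f(k) = 1.
d = -1 from the (1,0,0) case.
d = -1 < 0 ⇒ no nonzero polynomial f; not summable.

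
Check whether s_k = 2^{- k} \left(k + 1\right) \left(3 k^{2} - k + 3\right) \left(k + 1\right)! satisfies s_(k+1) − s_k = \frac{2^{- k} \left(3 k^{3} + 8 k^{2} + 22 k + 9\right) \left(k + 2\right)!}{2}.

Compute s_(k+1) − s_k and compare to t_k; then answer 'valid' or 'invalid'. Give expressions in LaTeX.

s_(k+1) = (k + 2)*(3*k**2 + 5*k + 5)*factorial(k + 2)/(2*2**k)
s_(k+1) − s_k = (3*k**4 + 11*k**3 + 33*k**2 + 36*k + 14)*factorial(k + 1)/(2*2**k)
(s_(k+1) − s_k) − t_k = -(3*k**3 + 5*k**2 + 17*k + 4)*factorial(k + 1)/(2*2**k)

Invalid: residual - \frac{2^{- k} \left(3 k^{3} + 5 k^{2} + 17 k + 4\right) \left(k + 1\right)!}{2} ≠ 0.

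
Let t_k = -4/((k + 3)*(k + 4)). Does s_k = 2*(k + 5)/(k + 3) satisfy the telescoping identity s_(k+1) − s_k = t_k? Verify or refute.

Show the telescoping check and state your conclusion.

Valid — Δs_k = t_k.

s_(k+1) = 2*(k + 6)/(k + 4)
s_(k+1) − s_k = -4/(k**2 + 7*k + 12)
(s_(k+1) − s_k) − t_k = 0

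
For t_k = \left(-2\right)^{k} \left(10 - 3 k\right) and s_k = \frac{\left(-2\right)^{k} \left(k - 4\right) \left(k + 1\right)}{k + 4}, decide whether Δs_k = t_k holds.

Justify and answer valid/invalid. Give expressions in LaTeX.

Invalid: residual \frac{\left(-2\right)^{k} \left(9 k^{2} + 9 k - 132\right)}{k^{2} + 9 k + 20} ≠ 0.

s_(k+1) = (-2)**(k + 1)*(k**2 - k - 6)/(k + 5)
s_(k+1) − s_k = (-2)**k*(-3*k**3 - 8*k**2 + 39*k + 68)/(k**2 + 9*k + 20)
(s_(k+1) − s_k) − t_k = (-2)**k*(9*k**2 + 9*k - 132)/(k**2 + 9*k + 20)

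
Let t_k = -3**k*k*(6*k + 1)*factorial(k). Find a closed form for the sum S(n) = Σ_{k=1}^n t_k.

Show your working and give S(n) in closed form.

S(n) = -6*3**n*n**2*factorial(n) - 3*3**n*n*factorial(n) + 3*3**n*factorial(n) - 3

Compute t_(k+1)/t_k: get (k + 1)**2*(18*k + 21)/(k*(6*k + 1)).
A = 3*k + 3, B = 1, C = k**2 + k/6.
f must satisfy (3*k + 3)·f(k+1) − (1)·f(k) = k**2 + k/6.
deg f ≤ 1 (via 1,0,2).
Solving with deg f ≤ 1: f(k) = (2*k - 3)/6.
R(k) = B(k−1)·f(k)/C(k) = (2*k - 3)/(k*(6*k + 1)); s_k = R·t_k = -3**k*(2*k - 3)*factorial(k).
Check: Δs_k = -3**k*k*(6*k + 1)*factorial(k). ✓
Evaluate: s_(n+1) = -3**(n + 1)*(2*n - 1)*factorial(n + 1); subtract s_(1) = 3 ⇒ S(n) = -6*3**n*n**2*factorial(n) - 3*3**n*n*factorial(n) + 3*3**n*factorial(n) - 3.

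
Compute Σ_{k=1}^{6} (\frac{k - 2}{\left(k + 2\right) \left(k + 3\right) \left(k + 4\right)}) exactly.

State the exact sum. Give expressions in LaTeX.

Σ = 1/180

Ratio r(k) = (k - 1)*(k + 2)/((k - 2)*(k + 5)).
Factor: A=k + 2; B=k + 5; C=k - 2.
f must satisfy (k + 2)·f(k+1) − (k + 4)·f(k) = k - 2.
Bound: deg f ≤ 2.
A polynomial solution: f(k) = -k.
R(k) = B(k−1)·f(k)/C(k) = -k*(k + 4)/(k - 2); s_k = R·t_k = -k/((k + 2)*(k + 3)).
Verify: (k - 2)/(k**3 + 9*k**2 + 26*k + 24) matches t_k.
Telescoping: Σ = s_(7) − s_(1) = -7/90 − (-1/12) = 1/180.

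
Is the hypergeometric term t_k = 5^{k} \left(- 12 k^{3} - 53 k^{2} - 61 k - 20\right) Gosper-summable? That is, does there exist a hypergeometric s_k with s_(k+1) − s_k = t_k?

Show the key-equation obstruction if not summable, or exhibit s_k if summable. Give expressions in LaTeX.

Ratio r(k) = 5*(12*k**3 + 89*k**2 + 203*k + 146)/(12*k**3 + 53*k**2 + 61*k + 20).
So A=5 and B=1, with C=k**3 + 53*k**2/12 + 61*k/12 + 5/3.
Solve (5)·f(k+1) − (1)·f(k) = k**3 + 53*k**2/12 + 61*k/12 + 5/3.
Degrees (0,0,3) ⇒ d ≤ 3.
Solving with deg f ≤ 3: f(k) = k*(k + 1)*(3*k - 1)/12.
Get s_k = R·t_k = 5**k*k*(-3*k**2 - 2*k + 1) with R(k) = B(k−1)f(k)/C(k) = k*(3*k - 1)/(12*k**2 + 41*k + 20).
s_(k+1) − s_k = 5**k*(-12*k**3 - 53*k**2 - 61*k - 20) = t_k.

Yes. s_k = 5^{k} k \left(- 3 k^{2} - 2 k + 1\right).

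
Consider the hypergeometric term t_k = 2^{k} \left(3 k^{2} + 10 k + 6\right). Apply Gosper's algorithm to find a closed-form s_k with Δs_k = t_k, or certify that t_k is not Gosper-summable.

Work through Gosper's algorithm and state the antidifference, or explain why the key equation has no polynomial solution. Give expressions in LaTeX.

Step 1: r(k) = 2*(3*k**2 + 16*k + 19)/(3*k**2 + 10*k + 6).
Normal form (A,B,C) = (2, 1, k**2 + 10*k/3 + 2).
Set up (2)·f(k+1) − (1)·f(k) − (k**2 + 10*k/3 + 2) = 0.
From deg A=0, deg B=0, deg C=2: d=2.
Solve for f: f(k) = (3*k**2 - 2*k + 4)/3 (degree 2 ≤ 2).
Certificate R = B(k−1)f/C = (3*k**2 - 2*k + 4)/(3*k**2 + 10*k + 6) gives s_k = 2**k*(3*k**2 - 2*k + 4).
Check: Δs_k = 2**k*(3*k**2 + 10*k + 6). ✓

s_k = 2^{k} \left(3 k^{2} - 2 k + 4\right)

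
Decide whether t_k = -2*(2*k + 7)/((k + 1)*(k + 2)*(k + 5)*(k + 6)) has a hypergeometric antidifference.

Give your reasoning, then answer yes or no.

t_(k+1)/t_k = (k + 1)*(k + 5)*(2*k + 9)/((k + 3)*(k + 7)*(2*k + 7)).
Gosper form: A/B · C(k+1)/C(k) with A=k + 1, B=k + 7, C=k**3 + 21*k**2/2 + 73*k/2 + 42.
Set up (k + 1)·f(k+1) − (k + 6)·f(k) − (k**3 + 21*k**2/2 + 73*k/2 + 42) = 0.
From deg A=1, deg B=1, deg C=3: d=5.
Solve for f: f(k) = k*(k + 2)*(k + 3)*(k + 4)*(k + 6)/10 (degree 5 ≤ 5).
Get s_k = R·t_k = 2*k*(-k - 6)/(5*(k**2 + 6*k + 5)) with R(k) = B(k−1)f(k)/C(k) = k*(k + 2)*(k + 6)**2/(5*(2*k + 7)).
Δs = 2*(-2*k - 7)/(k**4 + 14*k**3 + 65*k**2 + 112*k + 60), as required.

Yes. s_k = 2*k*(-k - 6)/(5*(k**2 + 6*k + 5)).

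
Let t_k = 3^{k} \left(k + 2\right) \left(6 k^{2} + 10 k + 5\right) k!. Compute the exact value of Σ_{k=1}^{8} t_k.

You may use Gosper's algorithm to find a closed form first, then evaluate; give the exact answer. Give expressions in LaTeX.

Step 1: r(k) = 3*(k + 1)*(k + 3)*(10*k + 6*(k + 1)**2 + 15)/((k + 2)*(6*k**2 + 10*k + 5)).
So A=3*k + 3 and B=1, with C=k**3 + 11*k**2/3 + 25*k/6 + 5/3.
f must satisfy (3*k + 3)·f(k+1) − (1)·f(k) = k**3 + 11*k**2/3 + 25*k/6 + 5/3.
deg f ≤ 2 (via 1,0,3).
A polynomial solution: f(k) = (2*k**2 + 2*k - 1)/6.
So s_k = (B(k−1)f/C)·t_k = ((2*k**2 + 2*k - 1)/((k + 2)*(6*k**2 + 10*k + 5)))·t_k = 3**k*(2*k**2 + 2*k - 1)*factorial(k).
Check: Δs_k = 3**k*(k + 2)*(6*k**2 + 10*k + 5)*factorial(k). ✓
Σ_(k=1)^(8) t_k = s_(9) − s_(1) = 1278519500160 − (9) = 1278519500151.

Σ = 1278519500151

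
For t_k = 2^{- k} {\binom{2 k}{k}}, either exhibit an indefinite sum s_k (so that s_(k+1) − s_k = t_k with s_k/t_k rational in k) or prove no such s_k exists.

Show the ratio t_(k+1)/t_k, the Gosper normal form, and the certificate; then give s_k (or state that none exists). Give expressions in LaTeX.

none — t_k is not Gosper-summable

r(k) = (2*k + 1)/(k + 1) after simplifying.
Gosper form: A/B · C(k+1)/C(k) with A=2*k + 1, B=k + 1, C=1.
Solve (2*k + 1)·f(k+1) − (k)·f(k) = 1.
d = -1 from the (1,1,0) case.
Negative degree bound (-1): no f exists, t_k not Gosper-summable.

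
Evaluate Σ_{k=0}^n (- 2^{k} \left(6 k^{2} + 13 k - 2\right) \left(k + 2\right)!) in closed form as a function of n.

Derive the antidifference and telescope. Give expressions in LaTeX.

Step 1: r(k) = 2*(6*k**3 + 43*k**2 + 92*k + 51)/(6*k**2 + 13*k - 2).
Normal form (A,B,C) = (2*k + 6, 1, k**2 + 13*k/6 - 1/3).
f must satisfy (2*k + 6)·f(k+1) − (1)·f(k) = k**2 + 13*k/6 - 1/3.
From deg A=1, deg B=0, deg C=2: d=1.
Match coefficients ⇒ f(k) = (3*k - 4)/6.
Then R = B(k−1)f/C = (3*k - 4)/(6*k**2 + 13*k - 2), so s_k = R(k)·t_k = -2**k*(3*k - 4)*factorial(k + 2).
Check: Δs_k = -2**k*(6*k**2 + 13*k - 2)*factorial(k + 2). ✓
Evaluate: s_(n+1) = -2**(n + 1)*(3*n - 1)*factorial(n + 3); subtract s_(0) = 8 ⇒ S(n) = -6*2**n*n*factorial(n + 3) + 2*2**n*factorial(n + 3) - 8.

S(n) = - 6 \cdot 2^{n} n \left(n + 3\right)! + 2 \cdot 2^{n} \left(n + 3\right)! - 8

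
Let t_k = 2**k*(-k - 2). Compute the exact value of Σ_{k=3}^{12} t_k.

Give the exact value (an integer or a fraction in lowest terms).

Step 1: r(k) = 2*(k + 3)/(k + 2).
Normal form (A,B,C) = (2, 1, k + 2).
Need (2)·f(k+1) − (1)·f(k) = k + 2.
From deg A=0, deg B=0, deg C=1: d=1.
Solving with deg f ≤ 1: f(k) = k.
Then R = B(k−1)f/C = k/(k + 2), so s_k = R(k)·t_k = -2**k*k.
Δs = 2**k*(-k - 2), as required.
Σ_(k=3)^(12) t_k = s_(13) − s_(3) = -106496 − (-24) = -106472.

Σ = -106472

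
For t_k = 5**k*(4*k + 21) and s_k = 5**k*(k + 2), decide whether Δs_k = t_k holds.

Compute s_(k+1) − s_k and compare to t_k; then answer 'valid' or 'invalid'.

s_(k+1) = 5**(k + 1)*(k + 3)
s_(k+1) − s_k = 5**k*(4*k + 13)
(s_(k+1) − s_k) − t_k = -8*5**k

Invalid: residual -8*5**k ≠ 0.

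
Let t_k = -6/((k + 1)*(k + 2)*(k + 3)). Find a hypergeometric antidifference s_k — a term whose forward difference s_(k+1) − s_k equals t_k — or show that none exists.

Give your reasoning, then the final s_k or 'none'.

Step 1: r(k) = (k + 1)/(k + 4).
So A=k + 1 and B=k + 4, with C=1.
f must satisfy (k + 1)·f(k+1) − (k + 3)·f(k) = 1.
From deg A=1, deg B=1, deg C=0: d=2.
Solve for f: f(k) = k*(k + 3)/4 (degree 2 ≤ 2).
Get s_k = R·t_k = 3*k*(-k - 3)/(2*(k + 1)*(k + 2)) with R(k) = B(k−1)f(k)/C(k) = k*(k + 3)**2/4.
Verify: -6/(k**3 + 6*k**2 + 11*k + 6) matches t_k.

s_k = 3*k*(-k - 3)/(2*(k + 1)*(k + 2))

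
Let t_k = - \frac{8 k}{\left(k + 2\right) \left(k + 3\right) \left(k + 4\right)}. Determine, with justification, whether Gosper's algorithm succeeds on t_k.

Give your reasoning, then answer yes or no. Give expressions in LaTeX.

Yes. s_k = \frac{4 k \left(1 - k\right)}{3 \left(k + 2\right) \left(k + 3\right)}.

r(k) = (k + 1)*(k + 2)/(k*(k + 5)) after simplifying.
Factor: A=k + 2; B=k + 5; C=k.
Key eq: (k + 2)·f(k+1) = (k + 4)·f(k) + (k).
Bound: deg f ≤ 2.
A polynomial solution: f(k) = k*(k - 1)/6.
Certificate R = B(k−1)f/C = (k - 1)*(k + 4)/6 gives s_k = 4*k*(1 - k)/(3*(k + 2)*(k + 3)).
Δs = -8*k/(k**3 + 9*k**2 + 26*k + 24), as required.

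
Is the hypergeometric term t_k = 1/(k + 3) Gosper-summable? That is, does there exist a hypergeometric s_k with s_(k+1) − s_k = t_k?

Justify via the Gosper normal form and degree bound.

Step 1: r(k) = (k + 3)/(k + 4).
Gosper form: A/B · C(k+1)/C(k) with A=k + 3, B=k + 4, C=1.
Solve (k + 3)·f(k+1) − (k + 3)·f(k) = 1.
Bound: deg f ≤ 0.
Write f(k) = c0. Then LHS − RHS = -1, requiring -1 = 0: contradictory. No certificate.

No — t_k has no hypergeometric antidifference.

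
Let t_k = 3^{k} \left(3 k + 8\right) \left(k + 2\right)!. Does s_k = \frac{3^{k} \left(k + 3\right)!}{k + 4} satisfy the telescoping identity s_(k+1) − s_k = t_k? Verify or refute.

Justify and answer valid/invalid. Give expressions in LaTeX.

Invalid: residual - \frac{3^{k} \left(3 k^{2} + 20 k + 31\right) \left(k + 2\right)!}{\left(k + 4\right) \left(k + 5\right)} ≠ 0.

s_(k+1) = 3**(k + 1)*factorial(k + 4)/(k + 5)
s_(k+1) − s_k = 3**k*(3*k**2 + 23*k + 43)*factorial(k + 3)/((k + 4)*(k + 5))
(s_(k+1) − s_k) − t_k = -3**k*(3*k**2 + 20*k + 31)*factorial(k + 2)/((k + 4)*(k + 5))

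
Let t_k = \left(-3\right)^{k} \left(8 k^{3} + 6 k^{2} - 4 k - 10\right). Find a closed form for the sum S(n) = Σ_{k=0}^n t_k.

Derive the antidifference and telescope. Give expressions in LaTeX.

S(n) = 6 \left(-3\right)^{n} n^{3} + 9 \left(-3\right)^{n} n^{2} - 3 \left(-3\right)^{n} n - 9 \left(-3\right)^{n} - 1

r(k) = 3*k*(-4*k**2 - 15*k - 16)/(4*k**3 + 3*k**2 - 2*k - 5) after simplifying.
Gosper form: A/B · C(k+1)/C(k) with A=-3, B=1, C=k**3 + 3*k**2/4 - k/2 - 5/4.
Need (-3)·f(k+1) − (1)·f(k) = k**3 + 3*k**2/4 - k/2 - 5/4.
deg f ≤ 3 (via 0,0,3).
Solve for f: f(k) = -(2*k**3 - 3*k**2 - k - 1)/8 (degree 3 ≤ 3).
R(k) = B(k−1)·f(k)/C(k) = -(2*k**3 - 3*k**2 - k - 1)/(2*(k - 1)*(4*k**2 + 7*k + 5)); s_k = R·t_k = (-3)**k*(-2*k**3 + 3*k**2 + k + 1).
s_(k+1) − s_k = (-3)**k*(8*k**3 + 6*k**2 - 4*k - 10) = t_k.
Σ_(k=0)^n t_k = s_(n+1) − s_(0) = ((-3)**(n + 1)*(-2*n**3 - 3*n**2 + n + 3)) − (1), i.e. 6*(-3)**n*n**3 + 9*(-3)**n*n**2 - 3*(-3)**n*n - 9*(-3)**n - 1.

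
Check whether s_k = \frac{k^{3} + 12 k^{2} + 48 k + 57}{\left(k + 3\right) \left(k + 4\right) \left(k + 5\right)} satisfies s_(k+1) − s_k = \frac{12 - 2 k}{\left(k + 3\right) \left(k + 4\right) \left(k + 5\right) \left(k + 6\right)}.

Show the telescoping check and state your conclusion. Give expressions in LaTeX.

s_(k+1) = (48*k + (k + 1)**3 + 12*(k + 1)**2 + 105)/((k + 4)*(k + 5)*(k + 6))
s_(k+1) − s_k = 2*(6 - k)/(k**4 + 18*k**3 + 119*k**2 + 342*k + 360)
(s_(k+1) − s_k) − t_k = 0

Valid: the claim telescopes to t_k.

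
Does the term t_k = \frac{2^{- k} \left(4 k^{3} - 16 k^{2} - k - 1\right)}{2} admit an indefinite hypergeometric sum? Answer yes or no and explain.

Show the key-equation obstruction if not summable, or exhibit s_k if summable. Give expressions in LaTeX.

Step 1: r(k) = (4*k**3 - 4*k**2 - 21*k - 14)/(2*(4*k**3 - 16*k**2 - k - 1)).
A = 1/2, B = 1, C = k**3 - 4*k**2 - k/4 - 1/4.
Need (1/2)·f(k+1) − (1)·f(k) = k**3 - 4*k**2 - k/4 - 1/4.
deg f ≤ 3 (via 0,0,3).
Match coefficients ⇒ f(k) = -(4*k**3 - 4*k**2 + 3*k + 2)/2.
Certificate R = B(k−1)f/C = -2*(4*k**3 - 4*k**2 + 3*k + 2)/(4*k**3 - 16*k**2 - k - 1) gives s_k = (-4*k**3 + 4*k**2 - 3*k - 2)/2**k.
Δs = (4*k**3 - 16*k**2 - k - 1)/(2*2**k), as required.

Yes. s_k = 2^{- k} \left(- 4 k^{3} + 4 k^{2} - 3 k - 2\right).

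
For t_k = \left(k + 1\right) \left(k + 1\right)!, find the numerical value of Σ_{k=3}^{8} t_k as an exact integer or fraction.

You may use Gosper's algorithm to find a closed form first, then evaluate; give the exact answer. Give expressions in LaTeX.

Σ = 3628776

t_(k+1)/t_k = (k + 2)**2/(k + 1).
So A=k + 2 and B=1, with C=k + 1.
Need (k + 2)·f(k+1) − (1)·f(k) = k + 1.
From deg A=1, deg B=0, deg C=1: d=0.
Solving with deg f ≤ 0: f(k) = 1.
R(k) = B(k−1)·f(k)/C(k) = 1/(k + 1); s_k = R·t_k = factorial(k + 1).
s_(k+1) − s_k = (k + 1)*factorial(k + 1) = t_k.
Sum = s_(9) − s_(3); s_(9) = 3628800, s_(3) = 24 ⇒ 3628776.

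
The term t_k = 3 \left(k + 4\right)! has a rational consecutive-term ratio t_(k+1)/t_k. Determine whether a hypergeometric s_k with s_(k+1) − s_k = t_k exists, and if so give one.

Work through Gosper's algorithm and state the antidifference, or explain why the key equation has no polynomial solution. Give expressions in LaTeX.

not Gosper-summable; s_k does not exist

r(k) = k + 5 after simplifying.
So A=k + 5 and B=1, with C=1.
Solve (k + 5)·f(k+1) − (1)·f(k) = 1.
deg f ≤ -1 (via 1,0,0).
Negative degree bound (-1): no f exists, t_k not Gosper-summable.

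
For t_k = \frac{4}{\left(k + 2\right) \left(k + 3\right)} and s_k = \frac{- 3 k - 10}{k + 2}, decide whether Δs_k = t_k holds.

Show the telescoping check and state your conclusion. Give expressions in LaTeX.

Valid — Δs_k = t_k.

s_(k+1) = (-3*k - 13)/(k + 3)
s_(k+1) − s_k = 4/(k**2 + 5*k + 6)
(s_(k+1) − s_k) − t_k = 0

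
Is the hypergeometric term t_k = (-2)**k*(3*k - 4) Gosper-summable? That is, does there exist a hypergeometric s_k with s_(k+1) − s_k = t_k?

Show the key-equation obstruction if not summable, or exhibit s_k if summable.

Step 1: r(k) = 2*(1 - 3*k)/(3*k - 4).
Factor: A=-2; B=1; C=k - 4/3.
Solve (-2)·f(k+1) − (1)·f(k) = k - 4/3.
Bound: deg f ≤ 1.
Match coefficients ⇒ f(k) = -(k - 2)/3.
R(k) = B(k−1)·f(k)/C(k) = -(k - 2)/(3*k - 4); s_k = R·t_k = (-2)**k*(2 - k).
Verify: (-2)**k*(3*k - 4) matches t_k.

Yes. s_k = (-2)**k*(2 - k).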